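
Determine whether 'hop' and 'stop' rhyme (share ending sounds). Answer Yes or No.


Rime (stressed vowel + following sounds) of 'hop': -op = /ɒp/
Rime of 'stop': -op = /ɒp/
/ɒp/ and /ɒp/ are the same ending sound, so the words rhyme.

Yes


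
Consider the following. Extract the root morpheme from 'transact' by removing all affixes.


Remove prefix 'trans' from 'transact' to get root 'act'.

act


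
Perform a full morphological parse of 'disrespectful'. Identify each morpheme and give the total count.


Step 1: Identify prefix: 'dis' (meaning: not/apart)
Step 2: Identify root: 'respect'
Step 3: Identify suffix(es): 'ful'
Decomposition: dis- (prefix: not/apart) + respect (root) + -ful (suffix: full of)
Total morphemes: 3

3 morphemes (dis- (prefix: not/apart) + respect (root) + -ful (suffix: full of))


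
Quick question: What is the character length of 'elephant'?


Spell out 'elephant' and number each letter: e(1), l(2), e(3), p(4), h(5), a(6), n(7), t(8). Total: 8 letters.

8


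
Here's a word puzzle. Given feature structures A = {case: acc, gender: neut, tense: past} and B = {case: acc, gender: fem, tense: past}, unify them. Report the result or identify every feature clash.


Compare features:
case: A=acc vs B=acc -> unified: acc
gender: A=neut vs B=fem -> CLASH
tense: A=past vs B=past -> unified: past
Clash detected on feature 'gender' (neut vs fem); unification fails.

CLASH on 'gender' (neut vs fem)


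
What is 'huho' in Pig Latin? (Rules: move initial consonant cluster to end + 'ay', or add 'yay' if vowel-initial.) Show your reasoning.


'huho': move consonant cluster 'h' to end and add 'ay': 'uhohay'.

uhohay


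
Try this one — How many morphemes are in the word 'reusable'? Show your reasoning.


Decomposition: re- (prefix) + use (root) + -able (suffix) = 3 morpheme(s)

3 morphemes


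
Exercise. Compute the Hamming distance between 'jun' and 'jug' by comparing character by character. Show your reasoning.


Alignment:
Position 1: 'j' vs 'j' = match
Position 2: 'u' vs 'u' = match
Position 3: 'n' vs 'g' = DIFFER
Total differences: 1

1


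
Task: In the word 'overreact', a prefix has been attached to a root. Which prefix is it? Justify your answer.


The word 'overreact' = 'over' (prefix) + 'react' (root). The prefix is 'over'.

over


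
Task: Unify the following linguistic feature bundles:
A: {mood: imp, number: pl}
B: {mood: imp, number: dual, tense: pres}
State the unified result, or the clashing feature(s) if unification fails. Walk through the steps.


Compare features:
mood: A=imp vs B=imp -> unified: imp
number: A=pl vs B=dual -> CLASH
tense: A=_ vs B=pres -> unified: pres
Clash detected on feature 'number' (pl vs dual); unification fails.

CLASH on 'number' (pl vs dual)


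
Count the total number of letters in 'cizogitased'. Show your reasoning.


Spell out 'cizogitased' and number each letter: c(1), i(2), z(3), o(4), g(5), i(6), t(7), a(8), s(9), e(10), d(11). Total: 11 letters.

11


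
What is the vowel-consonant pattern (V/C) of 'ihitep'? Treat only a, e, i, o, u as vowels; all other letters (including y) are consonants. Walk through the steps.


Letter mapping: i = V, h = C, i = V, t = C, e = V, p = C.

VCVCVC


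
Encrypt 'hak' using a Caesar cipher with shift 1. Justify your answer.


Shift each letter by 1: h -> i, a -> b, k -> l. Result: 'ibl'.

ibl


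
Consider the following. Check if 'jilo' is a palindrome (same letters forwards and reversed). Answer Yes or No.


Forward: 'jilo'
Reversed: 'olij'
They differ.

No


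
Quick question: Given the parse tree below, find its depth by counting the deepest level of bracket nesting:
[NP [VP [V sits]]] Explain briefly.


Count bracket nesting levels:
'[' at pos 0: depth = 1
'[' at pos 4: depth = 2
'[' at pos 8: depth = 3
Maximum depth reached: 3

3


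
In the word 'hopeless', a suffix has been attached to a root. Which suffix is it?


The word 'hopeless' = 'hope' (root) + '-less' (suffix). The suffix is '-less'.

less


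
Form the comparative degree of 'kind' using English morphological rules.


Apply comparative formation (add -er): 'kind' -> 'kinder'.

kinder


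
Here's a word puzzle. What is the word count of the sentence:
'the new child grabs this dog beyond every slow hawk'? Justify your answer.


Split into words: the | new | child | grabs | this | dog | beyond | every | slow | hawk = 10 words.

10


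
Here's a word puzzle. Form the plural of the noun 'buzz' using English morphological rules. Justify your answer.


Apply rule: Add -es (sibilant/fricative ending). 'buzz' becomes 'buzzes'.

buzzes


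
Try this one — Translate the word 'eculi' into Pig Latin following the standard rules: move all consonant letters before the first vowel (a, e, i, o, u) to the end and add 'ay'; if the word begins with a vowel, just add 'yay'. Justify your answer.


'eculi' starts with a vowel, so add 'yay': 'eculiyay'.

eculiyay


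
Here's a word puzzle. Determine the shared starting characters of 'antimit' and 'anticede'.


Compare from the start: 4 characters match: 'anti'. Mismatch at position 5: 'm' vs 'c'.

anti


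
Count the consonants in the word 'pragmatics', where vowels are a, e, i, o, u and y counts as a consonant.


Consonants in 'pragmatics': p, r, g, m, t, c, s = 7 consonants.

7


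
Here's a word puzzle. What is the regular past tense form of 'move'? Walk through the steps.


Apply rule: Add -d (word ends in -e). 'move' becomes 'moved'.

moved


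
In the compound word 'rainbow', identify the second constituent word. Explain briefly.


Split 'rainbow' into 'rain' + 'bow'. The second part is 'bow'.

bow


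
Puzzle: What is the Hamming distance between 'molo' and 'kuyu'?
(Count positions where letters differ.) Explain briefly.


Alignment:
Position 1: 'm' vs 'k' = DIFFER
Position 2: 'o' vs 'u' = DIFFER
Position 3: 'l' vs 'y' = DIFFER
Position 4: 'o' vs 'u' = DIFFER
Total differences: 4

4


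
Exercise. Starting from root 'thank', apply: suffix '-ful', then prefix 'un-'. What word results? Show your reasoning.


Step 1: Add suffix '-ful' to 'thank' = 'thankful'
Step 2: Add prefix 'un-' to 'thankful' = 'unthankful'

unthankful


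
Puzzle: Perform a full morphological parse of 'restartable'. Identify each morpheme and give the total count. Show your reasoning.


Step 1: Identify prefix: 're' (meaning: again)
Step 2: Identify root: 'start'
Step 3: Identify suffix(es): 'able'
Decomposition: re- (prefix: again) + start (root) + -able (suffix: capable of)
Total morphemes: 3

3 morphemes (re- (prefix: again) + start (root) + -able (suffix: capable of))


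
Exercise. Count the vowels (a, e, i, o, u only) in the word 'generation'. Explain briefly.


Vowels in 'generation': e, e, a, i, o = 5 vowels.

5


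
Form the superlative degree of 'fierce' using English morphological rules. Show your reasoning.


Apply superlative formation (ends in e: add -st): 'fierce' -> 'fiercest'.

fiercest


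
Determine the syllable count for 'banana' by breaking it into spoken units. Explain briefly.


Break 'banana' into syllables: ba-na-na -> ba | na | na = 3 syllables

3 syllables


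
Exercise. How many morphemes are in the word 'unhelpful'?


Decomposition: un- (prefix) + help (root) + -ful (suffix) = 3 morpheme(s)

3 morphemes


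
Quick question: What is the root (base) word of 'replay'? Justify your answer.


Remove prefix 're' from 'replay' to get root 'play'.

play


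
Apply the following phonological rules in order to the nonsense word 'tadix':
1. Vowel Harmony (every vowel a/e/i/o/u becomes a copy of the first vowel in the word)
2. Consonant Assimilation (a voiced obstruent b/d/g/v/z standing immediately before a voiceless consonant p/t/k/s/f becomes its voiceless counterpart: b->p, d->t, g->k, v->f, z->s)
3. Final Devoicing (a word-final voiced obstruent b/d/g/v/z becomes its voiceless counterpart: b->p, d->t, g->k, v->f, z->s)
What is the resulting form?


Starting form: 'tadix'
Rule 1: Vowel Harmony: all vowels become 'a' (matching first vowel). 'tadix' -> 'tadax'
Rule 2: Consonant Assimilation: no voiced obstruent (b/d/g/v/z) stands immediately before a voiceless consonant (p/t/k/s/f). No change.
Rule 3: Final Devoicing: final consonant 'x' is not one of the voiced obstruents b/d/g/v/z. No change.
Final form: 'tadax'

tadax


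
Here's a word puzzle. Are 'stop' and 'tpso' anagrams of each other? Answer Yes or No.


Sorted letters of 'stop': 'opst'
Sorted letters of 'tpso': 'opst'
They match.

Yes


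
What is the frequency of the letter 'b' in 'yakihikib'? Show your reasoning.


Letter 'b' in 'yakihikib': found at position(s) 9 = 1 occurrence(s).

1


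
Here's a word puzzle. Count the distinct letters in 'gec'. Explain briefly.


Unique letters in 'gec': {c, e, g} = 3 distinct letters.

3


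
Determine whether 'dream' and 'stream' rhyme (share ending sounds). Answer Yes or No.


Rime (stressed vowel + following sounds) of 'dream': -eam = /iːm/
Rime of 'stream': -eam = /iːm/
/iːm/ and /iːm/ are the same ending sound, so the words rhyme.

Yes


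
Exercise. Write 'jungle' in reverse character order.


Reverse 'jungle' character by character: 'elgnuj'.

elgnuj


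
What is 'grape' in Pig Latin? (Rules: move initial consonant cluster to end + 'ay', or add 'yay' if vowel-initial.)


'grape': move consonant cluster 'gr' to end and add 'ay': 'apegray'.

apegray


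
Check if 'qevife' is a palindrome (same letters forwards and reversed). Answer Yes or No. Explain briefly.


Forward: 'qevife'
Reversed: 'efiveq'
They differ.

No


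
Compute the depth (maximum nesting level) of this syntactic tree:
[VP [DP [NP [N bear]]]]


Count bracket nesting levels:
'[' at pos 0: depth = 1
'[' at pos 4: depth = 2
'[' at pos 8: depth = 3
'[' at pos 12: depth = 4
Maximum depth reached: 4

4


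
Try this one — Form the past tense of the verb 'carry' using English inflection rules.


Apply rule: Change -y to -ied. 'carry' becomes 'carried'.

carried


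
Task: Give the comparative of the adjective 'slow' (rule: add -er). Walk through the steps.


Apply comparative formation (add -er): 'slow' -> 'slower'.

slower


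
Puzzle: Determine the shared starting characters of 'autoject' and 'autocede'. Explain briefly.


Compare from the start: 4 characters match: 'auto'. Mismatch at position 5: 'j' vs 'c'.

auto


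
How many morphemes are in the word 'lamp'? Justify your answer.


Decomposition: lamp (free morpheme) = 1 morpheme(s)

1 morphemes


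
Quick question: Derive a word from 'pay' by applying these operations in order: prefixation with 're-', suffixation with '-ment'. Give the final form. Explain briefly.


Step 1: Add prefix 're-' to 'pay' = 'repay'
Step 2: Add suffix '-ment' to 'repay' = 'repayment'

repayment


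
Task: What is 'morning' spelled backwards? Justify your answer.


Reverse 'morning' character by character: 'gninrom'.

gninrom


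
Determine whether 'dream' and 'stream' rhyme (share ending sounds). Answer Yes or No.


Rime (stressed vowel + following sounds) of 'dream': -eam = /iːm/
Rime of 'stream': -eam = /iːm/
/iːm/ and /iːm/ are the same ending sound, so the words rhyme.

Yes


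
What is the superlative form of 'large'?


Apply superlative formation (ends in e: add -st): 'large' -> 'largest'.

largest


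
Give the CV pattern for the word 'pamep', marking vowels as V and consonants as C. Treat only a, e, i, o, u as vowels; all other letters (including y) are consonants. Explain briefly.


Letter mapping: p = C, a = V, m = C, e = V, p = C.

CVCVC


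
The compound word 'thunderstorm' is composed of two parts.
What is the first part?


Split 'thunderstorm' into 'thunder' + 'storm'. The first part is 'thunder'.

thunder


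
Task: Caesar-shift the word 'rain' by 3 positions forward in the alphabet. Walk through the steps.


Shift each letter by 3: r -> u, a -> d, i -> l, n -> q. Result: 'udlq'.

udlq


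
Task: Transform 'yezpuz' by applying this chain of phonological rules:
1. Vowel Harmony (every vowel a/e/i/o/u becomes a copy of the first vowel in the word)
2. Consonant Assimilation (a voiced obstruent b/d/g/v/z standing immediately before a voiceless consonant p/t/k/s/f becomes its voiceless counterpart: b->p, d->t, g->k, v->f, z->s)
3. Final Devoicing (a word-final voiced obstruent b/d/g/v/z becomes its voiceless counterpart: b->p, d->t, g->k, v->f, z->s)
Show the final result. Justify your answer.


Starting form: 'yezpuz'
Rule 1: Vowel Harmony: all vowels become 'e' (matching first vowel). 'yezpuz' -> 'yezpez'
Rule 2: Consonant Assimilation: voiced obstruent before voiceless consonant becomes voiceless ('zp' -> 'sp'). 'yezpez' -> 'yespez'
Rule 3: Final Devoicing: word-final voiced obstruent 'z' becomes voiceless 's'. 'yespez' -> 'yespes'
Final form: 'yespes'

yespes


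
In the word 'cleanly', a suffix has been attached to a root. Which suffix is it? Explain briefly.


The word 'cleanly' = 'clean' (root) + '-ly' (suffix). The suffix is '-ly'.

ly


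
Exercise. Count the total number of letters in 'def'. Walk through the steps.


Spell out 'def' and number each letter: d(1), e(2), f(3). Total: 3 letters.

3


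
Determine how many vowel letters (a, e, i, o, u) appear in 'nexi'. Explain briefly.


Vowels in 'nexi': e, i = 2 vowels.

2


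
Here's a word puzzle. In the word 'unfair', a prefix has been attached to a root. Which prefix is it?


The word 'unfair' = 'un' (prefix) + 'fair' (root). The prefix is 'un'.

un


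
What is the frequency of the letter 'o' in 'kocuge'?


Letter 'o' in 'kocuge': found at position(s) 2 = 1 occurrence(s).

1


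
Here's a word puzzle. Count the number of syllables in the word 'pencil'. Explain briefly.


Break 'pencil' into syllables: pen-cil -> pen | cil = 2 syllables

2 syllables


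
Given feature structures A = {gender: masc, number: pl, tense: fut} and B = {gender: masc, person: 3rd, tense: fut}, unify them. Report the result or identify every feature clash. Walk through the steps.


Compare features:
gender: A=masc vs B=masc -> unified: masc
number: A=pl vs B=_ -> unified: pl
person: A=_ vs B=3rd -> unified: 3rd
tense: A=fut vs B=fut -> unified: fut
No clashes found.

Unified: {gender: masc, number: pl, person: 3rd, tense: fut}


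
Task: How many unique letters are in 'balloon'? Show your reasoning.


Unique letters in 'balloon': {a, b, l, n, o} = 5 distinct letters.

5


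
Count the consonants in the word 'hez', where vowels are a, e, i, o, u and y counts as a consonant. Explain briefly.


Consonants in 'hez': h, z = 2 consonants.

2


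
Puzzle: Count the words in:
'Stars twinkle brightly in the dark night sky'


Split into words: Stars | twinkle | brightly | in | the | dark | night | sky = 8 words.

8


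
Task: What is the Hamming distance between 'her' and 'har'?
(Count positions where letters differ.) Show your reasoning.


Alignment:
Position 1: 'h' vs 'h' = match
Position 2: 'e' vs 'a' = DIFFER
Position 3: 'r' vs 'r' = match
Total differences: 1

1


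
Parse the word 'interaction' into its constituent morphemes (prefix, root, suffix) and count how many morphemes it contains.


Step 1: Identify prefix: 'inter' (meaning: between)
Step 2: Identify root: 'act'
Step 3: Identify suffix(es): 'ion'
Decomposition: inter- (prefix: between) + act (root) + -ion (suffix: act of)
Total morphemes: 3

3 morphemes (inter- (prefix: between) + act (root) + -ion (suffix: act of))


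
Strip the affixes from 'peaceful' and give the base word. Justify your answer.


Remove suffix '-ful' from 'peaceful' to get root 'peace'.

peace


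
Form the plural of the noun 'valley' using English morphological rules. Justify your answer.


Apply rule: Add -s. 'valley' becomes 'valleys'.

valleys


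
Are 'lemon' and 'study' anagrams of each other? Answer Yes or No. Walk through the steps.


Sorted letters of 'lemon': 'elmno'
Sorted letters of 'study': 'dstuy'
They do not match.

No


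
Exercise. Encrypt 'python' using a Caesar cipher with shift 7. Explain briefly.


Shift each letter by 7: p -> w, y -> f, t -> a, h -> o, o -> v, n -> u. Result: 'wfaovu'.

wfaovu


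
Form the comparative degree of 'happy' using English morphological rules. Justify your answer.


Apply comparative formation (consonant + y: change y to i, add -er): 'happy' -> 'happier'.

happier


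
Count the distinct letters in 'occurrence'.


Unique letters in 'occurrence': {c, e, n, o, r, u} = 6 distinct letters.

6


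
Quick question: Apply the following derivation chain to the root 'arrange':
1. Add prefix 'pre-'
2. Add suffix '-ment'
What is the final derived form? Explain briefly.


Step 1: Add prefix 'pre-' to 'arrange' = 'prearrange'
Step 2: Add suffix '-ment' to 'prearrange' = 'prearrangement'

prearrangement


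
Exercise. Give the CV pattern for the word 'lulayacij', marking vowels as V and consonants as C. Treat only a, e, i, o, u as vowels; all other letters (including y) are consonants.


Letter mapping: l = C, u = V, l = C, a = V, y = C, a = V, c = C, i = V, j = C.

CVCVCVCVC


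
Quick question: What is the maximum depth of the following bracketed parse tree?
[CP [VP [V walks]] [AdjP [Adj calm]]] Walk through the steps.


Count bracket nesting levels:
'[' at pos 0: depth = 1
'[' at pos 4: depth = 2
'[' at pos 8: depth = 3
'[' at pos 19: depth = 2
'[' at pos 25: depth = 3
Maximum depth reached: 3

3


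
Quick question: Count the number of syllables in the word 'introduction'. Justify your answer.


Break 'introduction' into syllables: in-tro-duc-tion -> in | tro | duc | tion = 4 syllables

4 syllables


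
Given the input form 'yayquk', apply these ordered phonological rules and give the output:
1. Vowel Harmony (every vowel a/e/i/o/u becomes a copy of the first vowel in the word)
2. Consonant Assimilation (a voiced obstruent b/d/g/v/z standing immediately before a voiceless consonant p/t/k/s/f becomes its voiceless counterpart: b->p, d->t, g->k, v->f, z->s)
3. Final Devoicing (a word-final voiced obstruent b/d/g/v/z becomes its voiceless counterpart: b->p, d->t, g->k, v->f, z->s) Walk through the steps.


Starting form: 'yayquk'
Rule 1: Vowel Harmony: all vowels become 'a' (matching first vowel). 'yayquk' -> 'yayqak'
Rule 2: Consonant Assimilation: no voiced obstruent (b/d/g/v/z) stands immediately before a voiceless consonant (p/t/k/s/f). No change.
Rule 3: Final Devoicing: final consonant 'k' is not one of the voiced obstruents b/d/g/v/z. No change.
Final form: 'yayqak'

yayqak


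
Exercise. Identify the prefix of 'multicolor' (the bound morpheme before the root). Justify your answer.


The word 'multicolor' = 'multi' (prefix) + 'color' (root). The prefix is 'multi'.

multi


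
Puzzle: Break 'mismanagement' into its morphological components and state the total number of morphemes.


Step 1: Identify prefix: 'mis' (meaning: wrongly)
Step 2: Identify root: 'manage'
Step 3: Identify suffix(es): 'ment'
Decomposition: mis- (prefix: wrongly) + manage (root) + -ment (suffix: action/result)
Total morphemes: 3

3 morphemes (mis- (prefix: wrongly) + manage (root) + -ment (suffix: action/result))


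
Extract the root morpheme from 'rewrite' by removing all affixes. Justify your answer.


Remove prefix 're' from 'rewrite' to get root 'write'.

write


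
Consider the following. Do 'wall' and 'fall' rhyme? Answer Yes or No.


Rime (stressed vowel + following sounds) of 'wall': -all = /ɔːl/
Rime of 'fall': -all = /ɔːl/
/ɔːl/ and /ɔːl/ are the same ending sound, so the words rhyme.

Yes


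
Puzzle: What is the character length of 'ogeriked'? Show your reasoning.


Spell out 'ogeriked' and number each letter: o(1), g(2), e(3), r(4), i(5), k(6), e(7), d(8). Total: 8 letters.

8


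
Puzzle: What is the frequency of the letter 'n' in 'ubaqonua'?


Letter 'n' in 'ubaqonua': found at position(s) 6 = 1 occurrence(s).

1


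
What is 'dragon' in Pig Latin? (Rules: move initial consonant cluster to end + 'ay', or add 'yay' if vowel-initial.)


'dragon': move consonant cluster 'dr' to end and add 'ay': 'agondray'.

agondray


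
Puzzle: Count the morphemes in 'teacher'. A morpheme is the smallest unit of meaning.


Decomposition: teach (root) + -er (suffix) = 2 morpheme(s)

2 morphemes


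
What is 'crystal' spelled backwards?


Reverse 'crystal' character by character: 'latsyrc'.

latsyrc


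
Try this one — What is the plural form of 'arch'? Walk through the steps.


Apply rule: Add -es (sibilant/fricative ending). 'arch' becomes 'arches'.

arches


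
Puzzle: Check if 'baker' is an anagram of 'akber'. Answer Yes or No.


Sorted letters of 'baker': 'abekr'
Sorted letters of 'akber': 'abekr'
They match.

Yes


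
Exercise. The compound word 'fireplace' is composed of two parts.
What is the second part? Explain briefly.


Split 'fireplace' into 'fire' + 'place'. The second part is 'place'.

place


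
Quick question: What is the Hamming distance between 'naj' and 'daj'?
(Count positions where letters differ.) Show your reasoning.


Alignment:
Position 1: 'n' vs 'd' = DIFFER
Position 2: 'a' vs 'a' = match
Position 3: 'j' vs 'j' = match
Total differences: 1

1


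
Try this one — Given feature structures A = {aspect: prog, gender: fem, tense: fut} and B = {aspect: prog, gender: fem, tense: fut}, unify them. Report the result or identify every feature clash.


Compare features:
aspect: A=prog vs B=prog -> unified: prog
gender: A=fem vs B=fem -> unified: fem
tense: A=fut vs B=fut -> unified: fut
No clashes found.

Unified: {aspect: prog, gender: fem, tense: fut}


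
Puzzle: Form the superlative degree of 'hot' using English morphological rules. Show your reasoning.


Apply superlative formation (double final consonant, add -est): 'hot' -> 'hottest'.

hottest


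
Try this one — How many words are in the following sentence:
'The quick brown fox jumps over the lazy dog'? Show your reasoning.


Split into words: The | quick | brown | fox | jumps | over | the | lazy | dog = 9 words.

9


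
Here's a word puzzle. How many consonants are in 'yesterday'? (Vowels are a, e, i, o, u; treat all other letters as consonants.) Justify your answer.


Consonants in 'yesterday': y, s, t, r, d, y = 6 consonants.

6


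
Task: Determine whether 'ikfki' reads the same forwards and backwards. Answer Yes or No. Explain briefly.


Forward: 'ikfki'
Reversed: 'ikfki'
They are identical.

Yes


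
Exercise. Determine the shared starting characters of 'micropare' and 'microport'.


Compare from the start: 6 characters match: 'microp'. Mismatch at position 7: 'a' vs 'o'.

microp


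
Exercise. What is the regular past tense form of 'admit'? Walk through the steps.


Apply rule: Double final consonant and add -ed. 'admit' becomes 'admitted'.

admitted


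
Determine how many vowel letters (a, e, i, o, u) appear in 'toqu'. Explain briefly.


Vowels in 'toqu': o, u = 2 vowels.

2


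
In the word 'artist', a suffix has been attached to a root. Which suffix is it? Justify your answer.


The word 'artist' = 'art' (root) + '-ist' (suffix). The suffix is '-ist'.

ist


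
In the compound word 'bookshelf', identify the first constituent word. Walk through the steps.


Split 'bookshelf' into 'book' + 'shelf'. The first part is 'book'.

book


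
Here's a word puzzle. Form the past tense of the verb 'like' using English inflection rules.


Apply rule: Add -d (word ends in -e). 'like' becomes 'liked'.

liked


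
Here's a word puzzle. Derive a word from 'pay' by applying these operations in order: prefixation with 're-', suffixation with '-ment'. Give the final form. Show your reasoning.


Step 1: Add prefix 're-' to 'pay' = 'repay'
Step 2: Add suffix '-ment' to 'repay' = 'repayment'

repayment


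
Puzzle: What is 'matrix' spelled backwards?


Reverse 'matrix' character by character: 'xirtam'.

xirtam


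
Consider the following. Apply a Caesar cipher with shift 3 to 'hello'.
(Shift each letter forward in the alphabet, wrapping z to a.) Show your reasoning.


Shift each letter by 3: h -> k, e -> h, l -> o, l -> o, o -> r. Result: 'khoor'.

khoor


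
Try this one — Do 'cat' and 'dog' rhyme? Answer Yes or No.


Rime (stressed vowel + following sounds) of 'cat': -at = /æt/
Rime of 'dog': -og = /ɒg/
/æt/ and /ɒg/ are different ending sounds, so the words do not rhyme.

No


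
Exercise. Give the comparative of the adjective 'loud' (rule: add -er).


Apply comparative formation (add -er): 'loud' -> 'louder'.

louder


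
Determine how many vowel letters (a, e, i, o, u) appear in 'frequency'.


Vowels in 'frequency': e, u, e = 3 vowels.

3


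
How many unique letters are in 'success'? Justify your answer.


Unique letters in 'success': {c, e, s, u} = 4 distinct letters.

4


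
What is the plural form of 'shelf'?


Apply rule: Change -f to -ves. 'shelf' becomes 'shelves'.

shelves


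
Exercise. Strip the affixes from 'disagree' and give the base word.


Remove prefix 'dis' from 'disagree' to get root 'agree'.

agree


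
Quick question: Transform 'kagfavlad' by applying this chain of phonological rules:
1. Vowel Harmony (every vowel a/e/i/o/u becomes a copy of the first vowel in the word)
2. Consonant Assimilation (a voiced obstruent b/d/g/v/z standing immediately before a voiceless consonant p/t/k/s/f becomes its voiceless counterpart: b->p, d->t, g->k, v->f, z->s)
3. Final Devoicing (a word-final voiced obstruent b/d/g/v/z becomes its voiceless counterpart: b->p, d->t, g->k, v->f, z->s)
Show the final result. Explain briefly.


Starting form: 'kagfavlad'
Rule 1: Vowel Harmony: all vowels already match. No change.
Rule 2: Consonant Assimilation: voiced obstruent before voiceless consonant becomes voiceless ('gf' -> 'kf'). 'kagfavlad' -> 'kakfavlad'
Rule 3: Final Devoicing: word-final voiced obstruent 'd' becomes voiceless 't'. 'kakfavlad' -> 'kakfavlat'
Final form: 'kakfavlat'

kakfavlat


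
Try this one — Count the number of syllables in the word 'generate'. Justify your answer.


Break 'generate' into syllables: gen-er-ate -> gen | er | ate = 3 syllables

3 syllables


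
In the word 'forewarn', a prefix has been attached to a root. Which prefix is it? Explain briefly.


The word 'forewarn' = 'fore' (prefix) + 'warn' (root). The prefix is 'fore'.

fore


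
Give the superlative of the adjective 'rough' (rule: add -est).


Apply superlative formation (add -est): 'rough' -> 'roughest'.

roughest


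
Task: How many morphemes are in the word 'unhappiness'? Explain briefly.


Decomposition: un- (prefix) + happy (root) + -ness (suffix) = 3 morpheme(s)

3 morphemes


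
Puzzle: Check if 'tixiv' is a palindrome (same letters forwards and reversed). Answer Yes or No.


Forward: 'tixiv'
Reversed: 'vixit'
They differ.

No


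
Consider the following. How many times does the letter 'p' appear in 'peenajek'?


Letter 'p' in 'peenajek': found at position(s) 1 = 1 occurrence(s).

1


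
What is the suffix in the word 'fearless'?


The word 'fearless' = 'fear' (root) + '-less' (suffix). The suffix is '-less'.

less


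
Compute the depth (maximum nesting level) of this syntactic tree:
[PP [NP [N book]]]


Count bracket nesting levels:
'[' at pos 0: depth = 1
'[' at pos 4: depth = 2
'[' at pos 8: depth = 3
Maximum depth reached: 3

3


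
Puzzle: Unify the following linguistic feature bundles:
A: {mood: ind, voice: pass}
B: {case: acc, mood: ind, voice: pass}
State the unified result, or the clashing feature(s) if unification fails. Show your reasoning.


Compare features:
case: A=_ vs B=acc -> unified: acc
mood: A=ind vs B=ind -> unified: ind
voice: A=pass vs B=pass -> unified: pass
No clashes found.

Unified: {case: acc, mood: ind, voice: pass}


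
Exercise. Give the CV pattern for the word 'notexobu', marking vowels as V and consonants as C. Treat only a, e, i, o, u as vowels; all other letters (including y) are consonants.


Letter mapping: n = C, o = V, t = C, e = V, x = C, o = V, b = C, u = V.

CVCVCVCV


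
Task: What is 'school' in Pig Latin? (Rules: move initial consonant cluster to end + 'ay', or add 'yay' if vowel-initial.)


'school': move consonant cluster 'sch' to end and add 'ay': 'oolschay'.

oolschay


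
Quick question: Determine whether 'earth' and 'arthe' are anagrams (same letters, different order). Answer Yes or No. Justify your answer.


Sorted letters of 'earth': 'aehrt'
Sorted letters of 'arthe': 'aehrt'
They match.

Yes


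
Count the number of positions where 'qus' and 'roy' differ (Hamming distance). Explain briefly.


Alignment:
Position 1: 'q' vs 'r' = DIFFER
Position 2: 'u' vs 'o' = DIFFER
Position 3: 's' vs 'y' = DIFFER
Total differences: 3

3


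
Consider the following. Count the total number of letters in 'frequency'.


Spell out 'frequency' and number each letter: f(1), r(2), e(3), q(4), u(5), e(6), n(7), c(8), y(9). Total: 9 letters.

9


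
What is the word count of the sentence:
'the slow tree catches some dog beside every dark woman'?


Split into words: the | slow | tree | catches | some | dog | beside | every | dark | woman = 10 words.

10


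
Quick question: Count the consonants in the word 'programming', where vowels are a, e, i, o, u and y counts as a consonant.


Consonants in 'programming': p, r, g, r, m, m, n, g = 8 consonants.

8


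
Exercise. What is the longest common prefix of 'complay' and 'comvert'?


Compare from the start: 3 characters match: 'com'. Mismatch at position 4: 'p' vs 'v'.

com


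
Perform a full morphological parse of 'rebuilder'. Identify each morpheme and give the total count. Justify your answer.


Step 1: Identify prefix: 're' (meaning: again)
Step 2: Identify root: 'build'
Step 3: Identify suffix(es): 'er'
Decomposition: re- (prefix: again) + build (root) + -er (suffix: one who)
Total morphemes: 3

3 morphemes (re- (prefix: again) + build (root) + -er (suffix: one who))


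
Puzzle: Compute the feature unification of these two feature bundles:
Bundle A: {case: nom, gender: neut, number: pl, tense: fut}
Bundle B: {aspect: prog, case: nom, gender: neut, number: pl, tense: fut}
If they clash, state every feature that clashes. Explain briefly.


Compare features:
aspect: A=_ vs B=prog -> unified: prog
case: A=nom vs B=nom -> unified: nom
gender: A=neut vs B=neut -> unified: neut
number: A=pl vs B=pl -> unified: pl
tense: A=fut vs B=fut -> unified: fut
No clashes found.

Unified: {aspect: prog, case: nom, gender: neut, number: pl, tense: fut}


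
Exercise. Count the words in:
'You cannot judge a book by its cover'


Split into words: You | cannot | judge | a | book | by | its | cover = 8 words.

8


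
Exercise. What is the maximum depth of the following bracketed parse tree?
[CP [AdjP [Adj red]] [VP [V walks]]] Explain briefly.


Count bracket nesting levels:
'[' at pos 0: depth = 1
'[' at pos 4: depth = 2
'[' at pos 10: depth = 3
'[' at pos 21: depth = 2
'[' at pos 25: depth = 3
Maximum depth reached: 3

3


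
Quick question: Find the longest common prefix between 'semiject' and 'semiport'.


Compare from the start: 4 characters match: 'semi'. Mismatch at position 5: 'j' vs 'p'.

semi


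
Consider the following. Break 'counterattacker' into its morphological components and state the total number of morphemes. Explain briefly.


Step 1: Identify prefix: 'counter' (meaning: against)
Step 2: Identify root: 'attack'
Step 3: Identify suffix(es): 'er'
Decomposition: counter- (prefix: against) + attack (root) + -er (suffix: one who)
Total morphemes: 3

3 morphemes (counter- (prefix: against) + attack (root) + -er (suffix: one who))


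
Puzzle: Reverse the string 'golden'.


Reverse 'golden' character by character: 'nedlog'.

nedlog


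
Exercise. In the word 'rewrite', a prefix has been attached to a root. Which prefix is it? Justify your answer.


The word 'rewrite' = 're' (prefix) + 'write' (root). The prefix is 're'.

re


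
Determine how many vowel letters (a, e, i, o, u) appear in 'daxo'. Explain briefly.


Vowels in 'daxo': a, o = 2 vowels.

2


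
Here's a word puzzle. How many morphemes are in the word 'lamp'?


Decomposition: lamp (free morpheme) = 1 morpheme(s)

1 morphemes


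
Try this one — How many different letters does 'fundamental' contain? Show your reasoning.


Unique letters in 'fundamental': {a, d, e, f, l, m, n, t, u} = 9 distinct letters.

9


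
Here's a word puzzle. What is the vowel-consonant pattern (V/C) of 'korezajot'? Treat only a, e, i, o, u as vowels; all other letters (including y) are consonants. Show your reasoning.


Letter mapping: k = C, o = V, r = C, e = V, z = C, a = V, j = C, o = V, t = C.

CVCVCVCVC


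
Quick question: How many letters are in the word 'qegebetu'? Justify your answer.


Spell out 'qegebetu' and number each letter: q(1), e(2), g(3), e(4), b(5), e(6), t(7), u(8). Total: 8 letters.

8


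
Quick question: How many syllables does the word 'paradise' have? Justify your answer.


Break 'paradise' into syllables: par-a-dise -> par | a | dise = 3 syllables

3 syllables


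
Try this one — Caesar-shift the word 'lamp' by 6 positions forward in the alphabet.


Shift each letter by 6: l -> r, a -> g, m -> s, p -> v. Result: 'rgsv'.

rgsv


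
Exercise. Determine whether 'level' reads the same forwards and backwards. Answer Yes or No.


Forward: 'level'
Reversed: 'level'
They are identical.

Yes


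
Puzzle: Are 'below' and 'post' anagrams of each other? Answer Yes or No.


Sorted letters of 'below': 'below'
Sorted letters of 'post': 'opst'
They do not match.

No


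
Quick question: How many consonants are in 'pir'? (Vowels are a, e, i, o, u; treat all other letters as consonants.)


Consonants in 'pir': p, r = 2 consonants.

2


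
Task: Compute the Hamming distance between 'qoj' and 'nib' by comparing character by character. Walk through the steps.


Alignment:
Position 1: 'q' vs 'n' = DIFFER
Position 2: 'o' vs 'i' = DIFFER
Position 3: 'j' vs 'b' = DIFFER
Total differences: 3

3


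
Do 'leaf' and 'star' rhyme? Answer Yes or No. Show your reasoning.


Rime (stressed vowel + following sounds) of 'leaf': -eaf = /iːf/
Rime of 'star': -ar = /ɑːr/
/iːf/ and /ɑːr/ are different ending sounds, so the words do not rhyme.

No


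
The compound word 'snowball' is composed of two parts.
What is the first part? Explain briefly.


Split 'snowball' into 'snow' + 'ball'. The first part is 'snow'.

snow


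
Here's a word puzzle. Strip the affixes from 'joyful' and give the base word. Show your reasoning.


Remove suffix '-ful' from 'joyful' to get root 'joy'.

joy


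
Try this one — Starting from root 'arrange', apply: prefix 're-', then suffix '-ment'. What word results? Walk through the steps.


Step 1: Add prefix 're-' to 'arrange' = 'rearrange'
Step 2: Add suffix '-ment' to 'rearrange' = 'rearrangement'

rearrangement


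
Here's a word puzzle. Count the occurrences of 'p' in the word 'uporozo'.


Letter 'p' in 'uporozo': found at position(s) 2 = 1 occurrence(s).

1


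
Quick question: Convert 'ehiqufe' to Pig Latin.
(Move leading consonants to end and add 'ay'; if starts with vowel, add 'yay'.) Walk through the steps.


'ehiqufe' starts with a vowel, so add 'yay': 'ehiqufeyay'.

ehiqufeyay


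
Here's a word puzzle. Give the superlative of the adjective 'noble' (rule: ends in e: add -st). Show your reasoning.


Apply superlative formation (ends in e: add -st): 'noble' -> 'noblest'.

noblest


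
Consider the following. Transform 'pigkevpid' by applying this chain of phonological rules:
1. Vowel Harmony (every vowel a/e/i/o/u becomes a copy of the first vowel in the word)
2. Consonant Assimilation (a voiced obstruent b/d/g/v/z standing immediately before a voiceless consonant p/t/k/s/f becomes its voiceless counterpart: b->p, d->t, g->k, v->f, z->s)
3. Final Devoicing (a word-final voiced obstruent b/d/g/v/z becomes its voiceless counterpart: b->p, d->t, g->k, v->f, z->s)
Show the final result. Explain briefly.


Starting form: 'pigkevpid'
Rule 1: Vowel Harmony: all vowels become 'i' (matching first vowel). 'pigkevpid' -> 'pigkivpid'
Rule 2: Consonant Assimilation: voiced obstruent before voiceless consonant becomes voiceless ('gk' -> 'kk', 'vp' -> 'fp'). 'pigkivpid' -> 'pikkifpid'
Rule 3: Final Devoicing: word-final voiced obstruent 'd' becomes voiceless 't'. 'pikkifpid' -> 'pikkifpit'
Final form: 'pikkifpit'

pikkifpit


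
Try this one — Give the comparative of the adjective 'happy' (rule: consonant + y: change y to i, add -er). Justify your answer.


Apply comparative formation (consonant + y: change y to i, add -er): 'happy' -> 'happier'.

happier


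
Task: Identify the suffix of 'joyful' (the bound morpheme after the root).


The word 'joyful' = 'joy' (root) + '-ful' (suffix). The suffix is '-ful'.

ful


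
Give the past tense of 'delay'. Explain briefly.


Apply rule: Add -ed. 'delay' becomes 'delayed'.

delayed


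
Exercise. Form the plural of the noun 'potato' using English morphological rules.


Apply rule: Add -es (consonant + o). 'potato' becomes 'potatoes'.

potatoes


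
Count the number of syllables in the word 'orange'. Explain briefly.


Break 'orange' into syllables: or-ange -> or | ange = 2 syllables

2 syllables


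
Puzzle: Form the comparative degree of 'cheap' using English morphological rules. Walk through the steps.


Apply comparative formation (add -er): 'cheap' -> 'cheaper'.

cheaper


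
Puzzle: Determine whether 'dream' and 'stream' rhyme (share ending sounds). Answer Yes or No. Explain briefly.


Rime (stressed vowel + following sounds) of 'dream': -eam = /iːm/
Rime of 'stream': -eam = /iːm/
/iːm/ and /iːm/ are the same ending sound, so the words rhyme.

Yes


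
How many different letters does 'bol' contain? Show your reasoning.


Unique letters in 'bol': {b, l, o} = 3 distinct letters.

3


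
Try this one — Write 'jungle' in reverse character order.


Reverse 'jungle' character by character: 'elgnuj'.

elgnuj


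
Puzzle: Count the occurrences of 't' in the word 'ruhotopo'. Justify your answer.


Letter 't' in 'ruhotopo': found at position(s) 5 = 1 occurrence(s).

1


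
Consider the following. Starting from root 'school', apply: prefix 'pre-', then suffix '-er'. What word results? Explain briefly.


Step 1: Add prefix 'pre-' to 'school' = 'preschool'
Step 2: Add suffix '-er' to 'preschool' = 'preschooler'

preschooler


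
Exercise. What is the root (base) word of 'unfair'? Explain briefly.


Remove prefix 'un' from 'unfair' to get root 'fair'.

fair


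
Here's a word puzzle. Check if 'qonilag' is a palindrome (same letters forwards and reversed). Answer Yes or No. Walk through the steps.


Forward: 'qonilag'
Reversed: 'galinoq'
They differ.

No


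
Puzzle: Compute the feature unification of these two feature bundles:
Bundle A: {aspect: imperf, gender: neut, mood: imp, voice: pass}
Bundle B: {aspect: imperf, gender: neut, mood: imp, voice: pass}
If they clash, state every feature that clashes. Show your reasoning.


Compare features:
aspect: A=imperf vs B=imperf -> unified: imperf
gender: A=neut vs B=neut -> unified: neut
mood: A=imp vs B=imp -> unified: imp
voice: A=pass vs B=pass -> unified: pass
No clashes found.

Unified: {aspect: imperf, gender: neut, mood: imp, voice: pass}
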